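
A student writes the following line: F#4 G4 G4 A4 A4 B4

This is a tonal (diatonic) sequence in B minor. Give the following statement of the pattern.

B4 C#5

With a 2-note motive the entries are F#4, G4, A4, each up a 2nd from the previous.
So cell 4 is B4 C#5.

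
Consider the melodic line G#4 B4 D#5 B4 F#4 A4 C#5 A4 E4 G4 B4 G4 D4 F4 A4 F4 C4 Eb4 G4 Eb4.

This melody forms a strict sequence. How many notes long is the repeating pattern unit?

Try groups of 4 (5 cells in 20 notes):
G#4 B4 D#5 B4 | F#4 A4 C#5 A4 | E4 G4 B4 G4 | D4 F4 A4 F4 | C4 Eb4 G4 Eb4
Every group is a transposition down a 2nd of the one before; no shorter unit works.

4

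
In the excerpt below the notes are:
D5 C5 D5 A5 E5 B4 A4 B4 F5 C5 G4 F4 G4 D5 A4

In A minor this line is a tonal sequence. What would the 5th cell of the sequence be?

C4 B3 C4 G4 D4

Unit = 5 notes; the statements start on D5, B4, G4, moving down a 3rd each time.
Carrying on: E4 → C4.
Statement 5 starts on C4 and keeps the same diatonic contour: C4 B3 C4 G4 D4.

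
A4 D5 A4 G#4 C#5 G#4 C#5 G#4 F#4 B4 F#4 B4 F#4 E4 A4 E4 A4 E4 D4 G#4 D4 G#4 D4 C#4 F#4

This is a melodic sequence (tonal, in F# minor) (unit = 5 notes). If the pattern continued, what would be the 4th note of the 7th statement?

A3

Grouping in 5s, the 4th note of each cell is G#4, F#4, E4, D4, C#4.
Extending down a 2nd: B3 → A3.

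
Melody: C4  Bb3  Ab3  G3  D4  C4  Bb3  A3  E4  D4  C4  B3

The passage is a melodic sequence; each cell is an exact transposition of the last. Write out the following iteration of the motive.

F#4 E4 D4 C#4

Unit = 4 notes; the statements start on C4, D4, E4, moving up a 2nd each time.
So cell 4 is F#4 E4 D4 C#4.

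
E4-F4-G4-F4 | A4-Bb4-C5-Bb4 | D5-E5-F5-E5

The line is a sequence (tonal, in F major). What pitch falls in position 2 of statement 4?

Grouping in 4s, the 2nd note of each cell is F4, Bb4, E5.
One more up a 4th gives A5.

A5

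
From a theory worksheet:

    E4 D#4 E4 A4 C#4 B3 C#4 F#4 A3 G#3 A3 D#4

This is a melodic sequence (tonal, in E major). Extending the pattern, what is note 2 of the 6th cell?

With 4-note cells, note 2 of each statement runs D#4, B3, G#3.
Each moves down a 3rd. Continuing: E3 → C#3 → A2.

A2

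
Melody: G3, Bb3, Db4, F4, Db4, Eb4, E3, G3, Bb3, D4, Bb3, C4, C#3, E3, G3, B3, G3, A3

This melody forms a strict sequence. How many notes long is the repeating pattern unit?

Try groups of 6 (3 cells in 18 notes):
G3 Bb3 Db4 F4 Db4 Eb4 | E3 G3 Bb3 D4 Bb3 C4 | C#3 E3 G3 B3 G3 A3
Each cell is the previous one down a 3rd — so the unit is 6 notes.

6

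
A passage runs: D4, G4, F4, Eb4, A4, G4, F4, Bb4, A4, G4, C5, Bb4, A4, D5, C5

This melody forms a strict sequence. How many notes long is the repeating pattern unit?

3

Try groups of 3 (5 cells in 15 notes):
D4 G4 F4 | Eb4 A4 G4 | F4 Bb4 A4 | G4 C5 Bb4 | A4 D5 C5
Every group is a transposition up a 2nd of the one before; no shorter unit works.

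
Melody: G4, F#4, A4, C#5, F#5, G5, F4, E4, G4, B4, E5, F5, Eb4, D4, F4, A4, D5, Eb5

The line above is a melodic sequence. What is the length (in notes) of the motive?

18 notes total. Splitting into 3 groups of 6:
G4 F#4 A4 C#5 F#5 G5 | F4 E4 G4 B4 E5 F5 | Eb4 D4 F4 A4 D5 Eb5
That's a consistent down a 2nd shift per cell, and no other grouping gives one.

6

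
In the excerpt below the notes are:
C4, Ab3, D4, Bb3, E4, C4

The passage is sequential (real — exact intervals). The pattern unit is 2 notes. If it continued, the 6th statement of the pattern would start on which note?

Taking 2-note groups, the heads are C4, D4, E4: the pattern moves up a 2nd.
Continuing: F#4 → G#4 → A#4. Statement 6 starts on A#4.

A#4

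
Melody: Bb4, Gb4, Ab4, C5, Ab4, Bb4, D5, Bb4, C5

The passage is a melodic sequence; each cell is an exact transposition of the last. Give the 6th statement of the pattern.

The 3-note cells begin on Bb4, C5, D5 — each up a 2nd from the last.
Continuing the starts: E5 → F#5 → G#5.
From G#5 the exact shape gives G#5 E5 F#5.

G#5 E5 F#5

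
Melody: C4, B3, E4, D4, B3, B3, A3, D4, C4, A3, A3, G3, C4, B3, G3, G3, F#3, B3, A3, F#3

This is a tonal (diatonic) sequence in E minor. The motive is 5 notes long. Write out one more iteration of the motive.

Unit = 5 notes; the statements start on C4, B3, A3, G3, moving down a 2nd each time.
Statement 5 starts on F#3 and keeps the same diatonic contour: F#3 E3 A3 G3 E3.

F#3 E3 A3 G3 E3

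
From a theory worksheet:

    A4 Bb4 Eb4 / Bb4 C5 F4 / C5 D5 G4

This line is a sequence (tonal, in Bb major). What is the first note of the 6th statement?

Taking 3-note groups, the heads are A4, Bb4, C5: the pattern moves up a 2nd.
Continuing: D5 → Eb5 → F5. Statement 6 starts on F5.

F5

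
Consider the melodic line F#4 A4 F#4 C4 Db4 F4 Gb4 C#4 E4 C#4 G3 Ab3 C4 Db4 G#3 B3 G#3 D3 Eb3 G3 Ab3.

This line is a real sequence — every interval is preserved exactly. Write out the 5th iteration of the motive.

With a 7-note motive the entries are F#4, C#4, G#3, each down a 4th from the previous.
Carrying on: D#3 → A#2.
Statement 5 starts on A#2 and keeps the same exact contour: A#2 C#3 A#2 E2 F2 A2 Bb2.

A#2 C#3 A#2 E2 F2 A2 Bb2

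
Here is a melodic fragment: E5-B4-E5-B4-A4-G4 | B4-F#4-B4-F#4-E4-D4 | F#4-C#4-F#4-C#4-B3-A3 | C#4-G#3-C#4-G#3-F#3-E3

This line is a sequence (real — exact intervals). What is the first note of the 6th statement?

Taking 6-note groups, the heads are E5, B4, F#4, C#4: the pattern moves down a 4th.
Extending the heads down a 4th: G#3 → D#3.

D#3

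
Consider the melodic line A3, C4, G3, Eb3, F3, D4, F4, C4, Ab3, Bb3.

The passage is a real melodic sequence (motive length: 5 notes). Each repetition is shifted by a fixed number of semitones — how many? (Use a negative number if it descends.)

5

Taking 5-note groups, the heads are A3, D4: the pattern moves up a 4th.
A3→D4 is 62 − 57 = 5 semitones.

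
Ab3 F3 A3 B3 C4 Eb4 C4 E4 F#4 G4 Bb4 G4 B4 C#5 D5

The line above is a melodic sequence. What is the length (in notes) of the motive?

Try groups of 5 (3 cells in 15 notes):
Ab3 F3 A3 B3 C4 | Eb4 C4 E4 F#4 G4 | Bb4 G4 B4 C#5 D5
Each cell is the previous one up a 5th — so the unit is 5 notes.

5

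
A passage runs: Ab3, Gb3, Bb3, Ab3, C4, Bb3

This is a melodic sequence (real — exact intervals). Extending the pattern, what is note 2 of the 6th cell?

E4

The unit is 2 notes. Position-2 pitches of the 3 shown cells: Gb3, Ab3, Bb3.
Extending up a 2nd: C4 → D4 → E4.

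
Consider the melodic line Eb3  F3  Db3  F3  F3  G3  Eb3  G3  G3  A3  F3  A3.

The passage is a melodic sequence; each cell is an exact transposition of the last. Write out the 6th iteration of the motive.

With a 4-note motive the entries are Eb3, F3, G3, each up a 2nd from the previous.
Continuing the starts: A3 → B3 → C#4.
From C#4 the exact shape gives C#4 D#4 B3 D#4.

C#4 D#4 B3 D#4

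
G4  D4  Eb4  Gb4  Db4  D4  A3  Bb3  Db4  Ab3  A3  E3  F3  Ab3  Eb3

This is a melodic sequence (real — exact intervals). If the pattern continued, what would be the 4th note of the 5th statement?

Grouping in 5s, the 4th note of each cell is Gb4, Db4, Ab3.
Extending down a 4th: Eb3 → Bb2.

Bb2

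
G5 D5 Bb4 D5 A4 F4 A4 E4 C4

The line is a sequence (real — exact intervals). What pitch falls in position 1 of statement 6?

The unit is 3 notes. Position-1 pitches of the 3 shown cells: G5, D5, A4.
Extending down a 4th: E4 → B3 → F#3.

F#3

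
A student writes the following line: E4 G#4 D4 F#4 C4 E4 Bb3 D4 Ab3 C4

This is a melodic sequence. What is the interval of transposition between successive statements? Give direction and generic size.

Unit = 2 notes; the statements start on E4, D4, C4, Bb3, Ab3, moving down a 2nd each time.
E4 to D4 is down a 2nd.

down a 2nd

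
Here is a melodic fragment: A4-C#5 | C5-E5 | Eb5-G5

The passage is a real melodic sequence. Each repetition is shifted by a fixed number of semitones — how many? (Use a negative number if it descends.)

3

With a 2-note motive the entries are A4, C5, Eb5, each up a 3rd from the previous.
A4→C5 is 72 − 69 = 3 semitones.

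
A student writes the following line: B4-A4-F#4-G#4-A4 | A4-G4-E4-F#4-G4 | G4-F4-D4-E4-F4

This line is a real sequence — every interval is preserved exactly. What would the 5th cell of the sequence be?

Eb4 Db4 Bb3 C4 Db4

The 5-note cells begin on B4, A4, G4 — each down a 2nd from the last.
Continuing the starts: F4 → Eb4.
Statement 5 starts on Eb4 and keeps the same exact contour: Eb4 Db4 Bb3 C4 Db4.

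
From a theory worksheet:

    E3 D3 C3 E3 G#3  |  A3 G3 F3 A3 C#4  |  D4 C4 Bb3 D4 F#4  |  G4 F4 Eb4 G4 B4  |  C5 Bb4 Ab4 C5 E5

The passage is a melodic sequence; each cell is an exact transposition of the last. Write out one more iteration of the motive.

F5 Eb5 Db5 F5 A5

Unit = 5 notes; the statements start on E3, A3, D4, G4, C5, moving up a 4th each time.
So cell 6 is F5 Eb5 Db5 F5 A5.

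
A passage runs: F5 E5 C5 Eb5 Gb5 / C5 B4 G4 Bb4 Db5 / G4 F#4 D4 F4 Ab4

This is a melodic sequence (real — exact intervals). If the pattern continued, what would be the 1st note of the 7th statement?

B2

The unit is 5 notes. Position-1 pitches of the 3 shown cells: F5, C5, G4.
Extending down a 4th: D4 → A3 → E3 → B2.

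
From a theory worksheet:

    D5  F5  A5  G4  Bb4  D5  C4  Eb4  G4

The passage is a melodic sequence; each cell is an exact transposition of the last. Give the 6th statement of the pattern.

The 3-note cells begin on D5, G4, C4 — each down a 5th from the last.
Continuing the starts: F3 → Bb2 → Eb2.
So cell 6 is Eb2 Gb2 Bb2.

Eb2 Gb2 Bb2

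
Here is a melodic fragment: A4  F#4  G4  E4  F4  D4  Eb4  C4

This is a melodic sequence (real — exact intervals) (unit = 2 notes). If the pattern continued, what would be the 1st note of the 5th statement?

The unit is 2 notes. Position-1 pitches of the 4 shown cells: A4, G4, F4, Eb4.
One more down a 2nd gives Db4.

Db4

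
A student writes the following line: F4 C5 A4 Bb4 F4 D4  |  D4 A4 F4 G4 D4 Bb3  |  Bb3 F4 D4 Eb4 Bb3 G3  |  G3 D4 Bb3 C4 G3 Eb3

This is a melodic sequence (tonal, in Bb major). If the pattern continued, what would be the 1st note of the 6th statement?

C3

The unit is 6 notes. Position-1 pitches of the 4 shown cells: F4, D4, Bb3, G3.
Extending down a 3rd: Eb3 → C3.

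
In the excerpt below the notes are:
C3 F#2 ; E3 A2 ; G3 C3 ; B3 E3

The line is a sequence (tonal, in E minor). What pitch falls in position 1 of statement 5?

The unit is 2 notes. Position-1 pitches of the 4 shown cells: C3, E3, G3, B3.
One more up a 3rd gives D4.

D4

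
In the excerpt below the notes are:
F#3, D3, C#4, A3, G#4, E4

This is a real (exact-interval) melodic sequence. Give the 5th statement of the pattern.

Unit = 2 notes; the statements start on F#3, C#4, G#4, moving up a 5th each time.
Carrying on: D#5 → A#5.
From A#5 the exact shape gives A#5 F#5.

A#5 F#5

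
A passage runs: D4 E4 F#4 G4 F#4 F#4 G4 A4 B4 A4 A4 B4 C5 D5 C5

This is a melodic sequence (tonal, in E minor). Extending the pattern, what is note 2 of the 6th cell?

With 5-note cells, note 2 of each statement runs E4, G4, B4.
Carrying that up a 3rd forward: D5 → F#5 → A5.

A5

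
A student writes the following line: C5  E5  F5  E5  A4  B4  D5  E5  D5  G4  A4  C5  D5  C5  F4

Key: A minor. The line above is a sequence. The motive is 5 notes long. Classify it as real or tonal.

tonal

Every note is diatonic to A minor.
Cell 1 has +4 semitones from note 1 to 2, but cell 2 has +3 — the interval quality changes while the contour stays the same, which is the hallmark of a tonal sequence.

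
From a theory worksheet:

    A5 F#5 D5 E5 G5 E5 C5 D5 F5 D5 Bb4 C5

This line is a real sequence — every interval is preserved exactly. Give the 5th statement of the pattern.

The 4-note cells begin on A5, G5, F5 — each down a 2nd from the last.
Continuing the starts: Eb5 → Db5.
Statement 5 starts on Db5 and keeps the same exact contour: Db5 Bb4 Gb4 Ab4.

Db5 Bb4 Gb4 Ab4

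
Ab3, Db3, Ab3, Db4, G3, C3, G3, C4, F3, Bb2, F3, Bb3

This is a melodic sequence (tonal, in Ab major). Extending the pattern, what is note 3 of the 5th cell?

Db3

With 4-note cells, note 3 of each statement runs Ab3, G3, F3.
Each moves down a 2nd. Continuing: Eb3 → Db3.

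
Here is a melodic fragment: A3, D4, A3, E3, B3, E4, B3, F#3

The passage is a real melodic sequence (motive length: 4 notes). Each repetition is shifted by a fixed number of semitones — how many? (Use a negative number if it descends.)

The 4-note cells begin on A3, B3 — each up a 2nd from the last.
A3 to B3 spans +2 semitones.

2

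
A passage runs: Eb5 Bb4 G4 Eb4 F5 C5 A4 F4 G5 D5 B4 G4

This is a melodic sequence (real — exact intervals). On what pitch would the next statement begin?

A5

Unit = 4 notes; the statements start on Eb5, F5, G5, moving up a 2nd each time.
The next head, up a 2nd from G5, is A5.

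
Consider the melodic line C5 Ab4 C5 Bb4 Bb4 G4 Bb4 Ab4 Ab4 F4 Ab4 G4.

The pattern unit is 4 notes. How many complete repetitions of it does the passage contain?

12 notes in groups of 4 gives 12/4 = 3 statements.
Starts: C5, Bb4, Ab4 — each down a 2nd.

3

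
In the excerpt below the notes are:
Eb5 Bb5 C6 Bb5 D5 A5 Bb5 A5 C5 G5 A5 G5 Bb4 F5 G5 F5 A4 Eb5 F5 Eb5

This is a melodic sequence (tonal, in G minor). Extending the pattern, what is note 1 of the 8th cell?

The unit is 4 notes. Position-1 pitches of the 5 shown cells: Eb5, D5, C5, Bb4, A4.
Carrying that down a 2nd forward: G4 → F4 → Eb4.

Eb4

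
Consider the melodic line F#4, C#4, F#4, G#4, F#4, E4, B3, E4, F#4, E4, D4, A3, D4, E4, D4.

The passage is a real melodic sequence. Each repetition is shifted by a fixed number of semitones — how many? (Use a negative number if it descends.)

Taking 5-note groups, the heads are F#4, E4, D4: the pattern moves down a 2nd.
F#4 to E4 spans -2 semitones.

-2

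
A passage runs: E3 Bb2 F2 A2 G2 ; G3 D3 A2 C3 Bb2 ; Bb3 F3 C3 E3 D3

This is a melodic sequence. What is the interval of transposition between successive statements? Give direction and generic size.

Unit = 5 notes; the statements start on E3, G3, Bb3, moving up a 3rd each time.
E3 to G3 is up a 3rd.

up a 3rd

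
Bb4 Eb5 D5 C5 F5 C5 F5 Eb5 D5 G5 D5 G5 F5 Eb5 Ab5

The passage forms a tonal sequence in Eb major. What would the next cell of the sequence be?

Eb5 Ab5 G5 F5 Bb5

Unit = 5 notes; the statements start on Bb4, C5, D5, moving up a 2nd each time.
Statement 4 starts on Eb5 and keeps the same diatonic contour: Eb5 Ab5 G5 F5 Bb5.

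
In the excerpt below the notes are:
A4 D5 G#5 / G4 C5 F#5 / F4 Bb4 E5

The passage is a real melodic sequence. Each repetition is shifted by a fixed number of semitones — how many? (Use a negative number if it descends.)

With a 3-note motive the entries are A4, G4, F4, each down a 2nd from the previous.
A4→G4 is 67 − 69 = -2 semitones.

-2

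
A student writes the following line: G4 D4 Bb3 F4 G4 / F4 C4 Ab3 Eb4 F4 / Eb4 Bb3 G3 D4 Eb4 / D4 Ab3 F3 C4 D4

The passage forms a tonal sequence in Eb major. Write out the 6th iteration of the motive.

The 5-note cells begin on G4, F4, Eb4, D4 — each down a 2nd from the last.
Continuing the starts: C4 → Bb3.
Statement 6 starts on Bb3 and keeps the same diatonic contour: Bb3 F3 D3 Ab3 Bb3.

Bb3 F3 D3 Ab3 Bb3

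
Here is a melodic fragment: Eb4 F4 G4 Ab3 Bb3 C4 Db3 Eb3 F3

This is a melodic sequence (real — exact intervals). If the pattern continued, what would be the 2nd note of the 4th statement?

Ab2

Grouping in 3s, the 2nd note of each cell is F4, Bb3, Eb3.
From Eb3, down a 5th gives Ab2.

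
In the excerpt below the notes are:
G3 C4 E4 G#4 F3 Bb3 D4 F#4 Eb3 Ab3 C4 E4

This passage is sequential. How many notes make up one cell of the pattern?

4

12 notes total. Splitting into 3 groups of 4:
G3 C4 E4 G#4 | F3 Bb3 D4 F#4 | Eb3 Ab3 C4 E4
That's a consistent down a 2nd shift per cell, and no other grouping gives one.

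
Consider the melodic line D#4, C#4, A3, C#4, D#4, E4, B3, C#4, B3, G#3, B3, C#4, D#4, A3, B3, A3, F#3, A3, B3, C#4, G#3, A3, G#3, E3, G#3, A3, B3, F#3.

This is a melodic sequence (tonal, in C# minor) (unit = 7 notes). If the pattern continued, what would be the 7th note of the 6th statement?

D#3

Grouping in 7s, the 7th note of each cell is B3, A3, G#3, F#3.
Carrying that down a 2nd forward: E3 → D#3.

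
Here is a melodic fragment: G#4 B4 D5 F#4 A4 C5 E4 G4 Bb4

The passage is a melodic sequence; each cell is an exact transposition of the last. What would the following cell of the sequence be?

D4 F4 Ab4

Unit = 3 notes; the statements start on G#4, F#4, E4, moving down a 2nd each time.
So cell 4 is D4 F4 Ab4.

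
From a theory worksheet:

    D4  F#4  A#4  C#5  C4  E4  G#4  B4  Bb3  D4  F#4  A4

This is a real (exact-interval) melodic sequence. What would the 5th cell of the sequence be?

Taking 4-note groups, the heads are D4, C4, Bb3: the pattern moves down a 2nd.
Carrying on: Ab3 → Gb3.
From Gb3 the exact shape gives Gb3 Bb3 D4 F4.

Gb3 Bb3 D4 F4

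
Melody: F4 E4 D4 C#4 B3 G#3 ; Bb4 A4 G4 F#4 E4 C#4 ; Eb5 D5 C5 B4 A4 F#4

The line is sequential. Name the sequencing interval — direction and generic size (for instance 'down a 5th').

The 6-note cells begin on F4, Bb4, Eb5 — each up a 4th from the last.
From F4 to Bb4: up a 4th.

up a 4th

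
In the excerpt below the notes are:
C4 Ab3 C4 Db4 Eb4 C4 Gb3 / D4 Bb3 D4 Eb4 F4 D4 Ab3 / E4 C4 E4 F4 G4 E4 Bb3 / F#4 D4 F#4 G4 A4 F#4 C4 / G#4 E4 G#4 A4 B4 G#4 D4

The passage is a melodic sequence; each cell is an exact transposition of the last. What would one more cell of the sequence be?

Taking 7-note groups, the heads are C4, D4, E4, F#4, G#4: the pattern moves up a 2nd.
Statement 6 starts on A#4 and keeps the same exact contour: A#4 F#4 A#4 B4 C#5 A#4 E4.

A#4 F#4 A#4 B4 C#5 A#4 E4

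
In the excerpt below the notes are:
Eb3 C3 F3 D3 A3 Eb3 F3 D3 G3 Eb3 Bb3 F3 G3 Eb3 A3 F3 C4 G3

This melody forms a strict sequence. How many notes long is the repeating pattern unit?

6

Try groups of 6 (3 cells in 18 notes):
Eb3 C3 F3 D3 A3 Eb3 | F3 D3 G3 Eb3 Bb3 F3 | G3 Eb3 A3 F3 C4 G3
Each cell is the previous one up a 2nd — so the unit is 6 notes.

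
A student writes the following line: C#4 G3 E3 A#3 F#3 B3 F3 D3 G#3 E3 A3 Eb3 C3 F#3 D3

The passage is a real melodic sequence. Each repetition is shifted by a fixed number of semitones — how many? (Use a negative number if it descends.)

The 5-note cells begin on C#4, B3, A3 — each down a 2nd from the last.
Counting half-steps from C#4 to B3: -2.

-2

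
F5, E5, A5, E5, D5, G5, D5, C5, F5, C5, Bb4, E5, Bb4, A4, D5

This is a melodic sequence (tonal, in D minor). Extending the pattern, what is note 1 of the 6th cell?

A4

With 3-note cells, note 1 of each statement runs F5, E5, D5, C5, Bb4.
From Bb4, down a 2nd gives A4.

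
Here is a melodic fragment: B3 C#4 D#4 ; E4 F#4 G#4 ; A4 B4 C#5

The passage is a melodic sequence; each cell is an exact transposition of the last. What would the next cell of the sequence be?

Unit = 3 notes; the statements start on B3, E4, A4, moving up a 4th each time.
Statement 4 starts on D5 and keeps the same exact contour: D5 E5 F#5.

D5 E5 F#5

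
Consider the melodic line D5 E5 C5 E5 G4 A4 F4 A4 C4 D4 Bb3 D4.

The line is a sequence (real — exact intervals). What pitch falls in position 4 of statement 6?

F2

Grouping in 4s, the 4th note of each cell is E5, A4, D4.
Extending down a 5th: G3 → C3 → F2.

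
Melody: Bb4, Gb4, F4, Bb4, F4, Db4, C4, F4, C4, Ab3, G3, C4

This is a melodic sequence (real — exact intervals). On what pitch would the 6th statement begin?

Unit = 4 notes; the statements start on Bb4, F4, C4, moving down a 4th each time.
Extending the heads down a 4th: G3 → D3 → A2.

A2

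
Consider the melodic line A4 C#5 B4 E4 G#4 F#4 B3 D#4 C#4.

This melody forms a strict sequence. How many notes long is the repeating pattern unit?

9 notes total. Splitting into 3 groups of 3:
A4 C#5 B4 | E4 G#4 F#4 | B3 D#4 C#4
That's a consistent down a 4th shift per cell, and no other grouping gives one.

3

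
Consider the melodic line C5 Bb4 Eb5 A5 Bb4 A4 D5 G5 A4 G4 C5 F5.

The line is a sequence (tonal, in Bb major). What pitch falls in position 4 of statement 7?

The unit is 4 notes. Position-4 pitches of the 3 shown cells: A5, G5, F5.
Extending down a 2nd: Eb5 → D5 → C5 → Bb4.

Bb4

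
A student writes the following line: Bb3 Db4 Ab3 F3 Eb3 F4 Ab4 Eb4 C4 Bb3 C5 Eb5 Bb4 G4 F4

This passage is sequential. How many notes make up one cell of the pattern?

Try groups of 5 (3 cells in 15 notes):
Bb3 Db4 Ab3 F3 Eb3 | F4 Ab4 Eb4 C4 Bb3 | C5 Eb5 Bb4 G4 F4
Each cell is the previous one up a 5th — so the unit is 5 notes.

5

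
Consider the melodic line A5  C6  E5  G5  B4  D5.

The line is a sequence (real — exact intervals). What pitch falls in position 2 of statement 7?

The unit is 2 notes. Position-2 pitches of the 3 shown cells: C6, G5, D5.
Carrying that down a 4th forward: A4 → E4 → B3 → F#3.

F#3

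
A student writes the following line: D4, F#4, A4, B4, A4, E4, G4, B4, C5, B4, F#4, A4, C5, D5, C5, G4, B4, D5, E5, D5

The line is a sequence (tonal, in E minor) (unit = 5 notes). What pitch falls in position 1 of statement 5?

With 5-note cells, note 1 of each statement runs D4, E4, F#4, G4.
One more up a 2nd gives A4.

A4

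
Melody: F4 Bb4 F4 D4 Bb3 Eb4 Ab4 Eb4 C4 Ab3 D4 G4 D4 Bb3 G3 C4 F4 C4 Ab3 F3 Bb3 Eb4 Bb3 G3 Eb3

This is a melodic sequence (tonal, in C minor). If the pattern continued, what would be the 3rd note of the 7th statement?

The unit is 5 notes. Position-3 pitches of the 5 shown cells: F4, Eb4, D4, C4, Bb3.
Extending down a 2nd: Ab3 → G3.

G3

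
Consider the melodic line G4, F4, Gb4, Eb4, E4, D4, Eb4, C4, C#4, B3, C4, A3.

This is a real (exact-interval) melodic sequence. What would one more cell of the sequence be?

A#3 G#3 A3 F#3

With a 4-note motive the entries are G4, E4, C#4, each down a 3rd from the previous.
So cell 4 is A#3 G#3 A3 F#3.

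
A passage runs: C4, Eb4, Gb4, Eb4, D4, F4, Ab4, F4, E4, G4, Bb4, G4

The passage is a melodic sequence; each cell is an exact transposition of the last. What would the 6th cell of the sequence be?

A#4 C#5 E5 C#5

The 4-note cells begin on C4, D4, E4 — each up a 2nd from the last.
Carrying on: F#4 → G#4 → A#4.
From A#4 the exact shape gives A#4 C#5 E5 C#5.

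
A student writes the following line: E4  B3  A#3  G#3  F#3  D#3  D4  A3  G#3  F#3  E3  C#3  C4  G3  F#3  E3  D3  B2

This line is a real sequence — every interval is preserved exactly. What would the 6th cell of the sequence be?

Gb3 Db3 C3 Bb2 Ab2 F2

Taking 6-note groups, the heads are E4, D4, C4: the pattern moves down a 2nd.
Continuing the starts: Bb3 → Ab3 → Gb3.
Statement 6 starts on Gb3 and keeps the same exact contour: Gb3 Db3 C3 Bb2 Ab2 F2.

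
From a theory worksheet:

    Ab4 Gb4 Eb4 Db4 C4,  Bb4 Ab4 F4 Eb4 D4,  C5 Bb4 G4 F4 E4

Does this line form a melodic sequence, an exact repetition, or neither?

Each 5-note cell is the previous one transposed up a 2nd.

sequence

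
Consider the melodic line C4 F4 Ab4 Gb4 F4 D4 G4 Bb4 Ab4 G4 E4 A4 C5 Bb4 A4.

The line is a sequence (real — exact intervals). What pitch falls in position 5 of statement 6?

D#5

Grouping in 5s, the 5th note of each cell is F4, G4, A4.
Each moves up a 2nd. Continuing: B4 → C#5 → D#5.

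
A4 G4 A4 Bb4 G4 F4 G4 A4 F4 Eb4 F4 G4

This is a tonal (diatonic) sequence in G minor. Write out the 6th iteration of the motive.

C4 Bb3 C4 D4

The 4-note cells begin on A4, G4, F4 — each down a 2nd from the last.
Extending down a 2nd: Eb4 → D4 → C4.
From C4 the diatonic shape gives C4 Bb3 C4 D4.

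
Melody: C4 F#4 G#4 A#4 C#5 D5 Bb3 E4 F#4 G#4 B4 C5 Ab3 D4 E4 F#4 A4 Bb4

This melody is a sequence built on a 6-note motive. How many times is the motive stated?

3

18 notes in groups of 6 gives 18/6 = 3 statements.
Starts: C4, Bb3, Ab3 — each down a 2nd.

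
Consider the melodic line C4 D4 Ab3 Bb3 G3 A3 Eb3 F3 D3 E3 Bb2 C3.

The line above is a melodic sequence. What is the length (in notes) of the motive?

4

12 notes total. Splitting into 3 groups of 4:
C4 D4 Ab3 Bb3 | G3 A3 Eb3 F3 | D3 E3 Bb2 C3
That's a consistent down a 4th shift per cell, and no other grouping gives one.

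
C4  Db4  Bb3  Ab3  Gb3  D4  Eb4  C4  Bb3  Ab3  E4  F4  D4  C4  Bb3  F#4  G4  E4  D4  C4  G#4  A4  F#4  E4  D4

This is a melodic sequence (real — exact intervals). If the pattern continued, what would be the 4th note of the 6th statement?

F#4

The unit is 5 notes. Position-4 pitches of the 5 shown cells: Ab3, Bb3, C4, D4, E4.
Each moves up a 2nd; the next is F#4.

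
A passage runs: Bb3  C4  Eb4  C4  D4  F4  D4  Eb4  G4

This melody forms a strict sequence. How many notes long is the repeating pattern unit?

3

9 notes total. Splitting into 3 groups of 3:
Bb3 C4 Eb4 | C4 D4 F4 | D4 Eb4 G4
Every group is a transposition up a 2nd of the one before; no shorter unit works.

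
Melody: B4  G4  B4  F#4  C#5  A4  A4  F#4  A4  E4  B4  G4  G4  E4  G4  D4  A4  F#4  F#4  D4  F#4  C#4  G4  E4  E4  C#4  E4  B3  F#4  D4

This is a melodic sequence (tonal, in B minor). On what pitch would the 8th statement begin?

B3

Taking 6-note groups, the heads are B4, A4, G4, F#4, E4: the pattern moves down a 2nd.
Extending the heads down a 2nd: D4 → C#4 → B3.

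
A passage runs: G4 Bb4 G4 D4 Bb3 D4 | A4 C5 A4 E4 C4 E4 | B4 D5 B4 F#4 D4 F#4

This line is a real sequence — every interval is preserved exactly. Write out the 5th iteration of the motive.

D#5 F#5 D#5 A#4 F#4 A#4

With a 6-note motive the entries are G4, A4, B4, each up a 2nd from the previous.
Extending up a 2nd: C#5 → D#5.
From D#5 the exact shape gives D#5 F#5 D#5 A#4 F#4 A#4.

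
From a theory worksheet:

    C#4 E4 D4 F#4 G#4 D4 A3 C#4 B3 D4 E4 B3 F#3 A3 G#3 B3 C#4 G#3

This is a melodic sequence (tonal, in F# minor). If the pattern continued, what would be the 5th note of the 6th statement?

With 6-note cells, note 5 of each statement runs G#4, E4, C#4.
Carrying that down a 3rd forward: A3 → F#3 → D3.

D3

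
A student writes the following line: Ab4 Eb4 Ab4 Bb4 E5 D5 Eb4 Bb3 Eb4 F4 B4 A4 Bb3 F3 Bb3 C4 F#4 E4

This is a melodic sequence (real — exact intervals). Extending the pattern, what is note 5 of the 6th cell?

D#3

With 6-note cells, note 5 of each statement runs E5, B4, F#4.
Extending down a 4th: C#4 → G#3 → D#3.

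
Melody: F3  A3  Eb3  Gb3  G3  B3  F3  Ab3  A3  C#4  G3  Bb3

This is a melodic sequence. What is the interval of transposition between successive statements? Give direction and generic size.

up a 2nd

The 4-note cells begin on F3, G3, A3 — each up a 2nd from the last.
From F3 to G3: up a 2nd.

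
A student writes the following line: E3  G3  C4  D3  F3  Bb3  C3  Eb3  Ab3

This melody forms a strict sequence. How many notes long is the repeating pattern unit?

9 notes total. Splitting into 3 groups of 3:
E3 G3 C4 | D3 F3 Bb3 | C3 Eb3 Ab3
That's a consistent down a 2nd shift per cell, and no other grouping gives one.

3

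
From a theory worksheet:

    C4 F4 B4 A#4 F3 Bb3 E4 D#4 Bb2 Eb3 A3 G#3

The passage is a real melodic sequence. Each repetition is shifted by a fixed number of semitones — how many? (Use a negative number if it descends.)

-7

The 4-note cells begin on C4, F3, Bb2 — each down a 5th from the last.
Counting half-steps from C4 to F3: -7.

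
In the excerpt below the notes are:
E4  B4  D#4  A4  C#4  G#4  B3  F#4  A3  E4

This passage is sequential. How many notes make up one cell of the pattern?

2

There are 10 notes; a 2-note unit gives 5 cells:
E4 B4 | D#4 A4 | C#4 G#4 | B3 F#4 | A3 E4
Every group is a transposition down a 2nd of the one before; no shorter unit works.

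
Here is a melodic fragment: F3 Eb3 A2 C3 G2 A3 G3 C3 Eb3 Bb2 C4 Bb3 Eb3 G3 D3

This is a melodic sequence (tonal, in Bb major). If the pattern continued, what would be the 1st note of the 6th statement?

Bb4

Grouping in 5s, the 1st note of each cell is F3, A3, C4.
Each moves up a 3rd. Continuing: Eb4 → G4 → Bb4.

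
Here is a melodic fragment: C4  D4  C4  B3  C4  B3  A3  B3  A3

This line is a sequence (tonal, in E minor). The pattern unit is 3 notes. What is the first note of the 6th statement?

E3

The 3-note cells begin on C4, B3, A3 — each down a 2nd from the last.
Continuing: G3 → F#3 → E3. Statement 6 starts on E3.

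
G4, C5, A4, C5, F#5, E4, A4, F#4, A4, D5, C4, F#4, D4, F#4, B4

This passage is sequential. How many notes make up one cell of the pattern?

There are 15 notes; a 5-note unit gives 3 cells:
G4 C5 A4 C5 F#5 | E4 A4 F#4 A4 D5 | C4 F#4 D4 F#4 B4
Each cell is the previous one down a 3rd — so the unit is 5 notes.

5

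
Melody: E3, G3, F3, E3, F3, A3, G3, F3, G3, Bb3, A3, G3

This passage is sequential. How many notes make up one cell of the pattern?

12 notes total. Splitting into 3 groups of 4:
E3 G3 F3 E3 | F3 A3 G3 F3 | G3 Bb3 A3 G3
Each cell is the previous one up a 2nd — so the unit is 4 notes.

4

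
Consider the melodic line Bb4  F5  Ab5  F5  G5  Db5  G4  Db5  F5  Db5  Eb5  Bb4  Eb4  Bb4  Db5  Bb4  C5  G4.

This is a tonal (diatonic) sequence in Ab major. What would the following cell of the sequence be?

Unit = 6 notes; the statements start on Bb4, G4, Eb4, moving down a 3rd each time.
Statement 4 starts on C4 and keeps the same diatonic contour: C4 G4 Bb4 G4 Ab4 Eb4.

C4 G4 Bb4 G4 Ab4 Eb4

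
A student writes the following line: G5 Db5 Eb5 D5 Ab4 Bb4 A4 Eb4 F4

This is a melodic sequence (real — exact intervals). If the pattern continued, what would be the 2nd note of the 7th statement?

G2

The unit is 3 notes. Position-2 pitches of the 3 shown cells: Db5, Ab4, Eb4.
Carrying that down a 4th forward: Bb3 → F3 → C3 → G2.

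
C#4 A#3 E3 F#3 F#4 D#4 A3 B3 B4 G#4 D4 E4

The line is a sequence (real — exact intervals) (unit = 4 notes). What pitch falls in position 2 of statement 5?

With 4-note cells, note 2 of each statement runs A#3, D#4, G#4.
Carrying that up a 4th forward: C#5 → F#5.

F#5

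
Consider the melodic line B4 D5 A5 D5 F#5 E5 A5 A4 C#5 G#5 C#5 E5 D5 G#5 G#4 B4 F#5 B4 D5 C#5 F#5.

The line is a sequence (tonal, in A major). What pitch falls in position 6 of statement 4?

B4

With 7-note cells, note 6 of each statement runs E5, D5, C#5.
Each moves down a 2nd; the next is B4.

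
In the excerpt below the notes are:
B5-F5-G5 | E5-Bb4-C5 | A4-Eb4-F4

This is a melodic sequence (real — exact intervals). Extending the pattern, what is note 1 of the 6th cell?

With 3-note cells, note 1 of each statement runs B5, E5, A4.
Extending down a 5th: D4 → G3 → C3.

C3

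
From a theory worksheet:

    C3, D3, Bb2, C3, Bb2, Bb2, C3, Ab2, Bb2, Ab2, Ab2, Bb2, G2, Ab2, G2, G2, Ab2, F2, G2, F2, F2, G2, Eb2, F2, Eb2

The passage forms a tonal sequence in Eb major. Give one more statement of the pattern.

Eb2 F2 D2 Eb2 D2

Unit = 5 notes; the statements start on C3, Bb2, Ab2, G2, F2, moving down a 2nd each time.
Statement 6 starts on Eb2 and keeps the same diatonic contour: Eb2 F2 D2 Eb2 D2.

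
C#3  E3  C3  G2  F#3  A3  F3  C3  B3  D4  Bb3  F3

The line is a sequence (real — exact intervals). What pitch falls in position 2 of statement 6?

F5

The unit is 4 notes. Position-2 pitches of the 3 shown cells: E3, A3, D4.
Extending up a 4th: G4 → C5 → F5.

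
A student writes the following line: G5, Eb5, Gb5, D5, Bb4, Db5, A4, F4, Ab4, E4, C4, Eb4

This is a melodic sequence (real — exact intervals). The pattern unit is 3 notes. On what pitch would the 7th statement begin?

C#3

Unit = 3 notes; the statements start on G5, D5, A4, E4, moving down a 4th each time.
Continuing: B3 → F#3 → C#3. Statement 7 starts on C#3.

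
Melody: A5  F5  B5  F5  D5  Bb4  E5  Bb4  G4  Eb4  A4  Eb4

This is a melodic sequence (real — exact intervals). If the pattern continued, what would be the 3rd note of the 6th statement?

The unit is 4 notes. Position-3 pitches of the 3 shown cells: B5, E5, A4.
Extending down a 5th: D4 → G3 → C3.

C3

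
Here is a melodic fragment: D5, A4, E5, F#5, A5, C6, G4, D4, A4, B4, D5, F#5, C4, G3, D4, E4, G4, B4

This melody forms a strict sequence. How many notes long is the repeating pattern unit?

There are 18 notes; a 6-note unit gives 3 cells:
D5 A4 E5 F#5 A5 C6 | G4 D4 A4 B4 D5 F#5 | C4 G3 D4 E4 G4 B4
Every group is a transposition down a 5th of the one before; no shorter unit works.

6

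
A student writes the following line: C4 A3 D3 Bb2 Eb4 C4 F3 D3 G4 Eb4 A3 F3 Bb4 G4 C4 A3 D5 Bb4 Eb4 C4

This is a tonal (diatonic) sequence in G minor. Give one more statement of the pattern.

Taking 4-note groups, the heads are C4, Eb4, G4, Bb4, D5: the pattern moves up a 3rd.
Statement 6 starts on F5 and keeps the same diatonic contour: F5 D5 G4 Eb4.

F5 D5 G4 Eb4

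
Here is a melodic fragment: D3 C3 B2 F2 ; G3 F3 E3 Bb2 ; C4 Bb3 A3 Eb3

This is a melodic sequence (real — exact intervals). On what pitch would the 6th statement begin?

Taking 4-note groups, the heads are D3, G3, C4: the pattern moves up a 4th.
Continuing: F4 → Bb4 → Eb5. Statement 6 starts on Eb5.

Eb5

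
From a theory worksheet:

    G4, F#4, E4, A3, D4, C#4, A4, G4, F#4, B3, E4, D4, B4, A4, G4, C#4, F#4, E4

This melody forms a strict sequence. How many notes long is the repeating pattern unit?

6

18 notes total. Splitting into 3 groups of 6:
G4 F#4 E4 A3 D4 C#4 | A4 G4 F#4 B3 E4 D4 | B4 A4 G4 C#4 F#4 E4
That's a consistent up a 2nd shift per cell, and no other grouping gives one.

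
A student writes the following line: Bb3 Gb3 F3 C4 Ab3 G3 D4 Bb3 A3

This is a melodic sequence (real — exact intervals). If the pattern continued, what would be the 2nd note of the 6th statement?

Grouping in 3s, the 2nd note of each cell is Gb3, Ab3, Bb3.
Each moves up a 2nd. Continuing: C4 → D4 → E4.

E4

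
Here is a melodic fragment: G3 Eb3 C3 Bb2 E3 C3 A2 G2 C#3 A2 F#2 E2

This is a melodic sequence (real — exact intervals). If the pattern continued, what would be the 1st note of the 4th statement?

A#2

The unit is 4 notes. Position-1 pitches of the 3 shown cells: G3, E3, C#3.
One more down a 3rd gives A#2.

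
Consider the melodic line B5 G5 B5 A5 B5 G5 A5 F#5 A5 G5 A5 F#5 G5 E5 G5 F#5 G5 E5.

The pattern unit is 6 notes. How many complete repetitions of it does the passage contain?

3

18 notes in groups of 6 gives 18/6 = 3 statements.
Starts: B5, A5, G5 — each down a 2nd.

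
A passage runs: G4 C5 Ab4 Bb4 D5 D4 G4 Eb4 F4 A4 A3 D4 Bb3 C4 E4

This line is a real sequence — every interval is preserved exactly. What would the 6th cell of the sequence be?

Unit = 5 notes; the statements start on G4, D4, A3, moving down a 4th each time.
Carrying on: E3 → B2 → F#2.
From F#2 the exact shape gives F#2 B2 G2 A2 C#3.

F#2 B2 G2 A2 C#3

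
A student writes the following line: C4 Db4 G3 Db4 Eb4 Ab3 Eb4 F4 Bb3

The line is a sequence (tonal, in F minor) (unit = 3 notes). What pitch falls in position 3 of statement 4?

Grouping in 3s, the 3rd note of each cell is G3, Ab3, Bb3.
Each moves up a 2nd; the next is C4.

C4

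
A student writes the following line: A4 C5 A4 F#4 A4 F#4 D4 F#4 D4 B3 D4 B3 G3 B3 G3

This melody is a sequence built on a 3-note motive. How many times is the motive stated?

5

15 notes in groups of 3 gives 15/3 = 5 statements.
Starts: A4, F#4, D4, B3, G3 — each down a 3rd.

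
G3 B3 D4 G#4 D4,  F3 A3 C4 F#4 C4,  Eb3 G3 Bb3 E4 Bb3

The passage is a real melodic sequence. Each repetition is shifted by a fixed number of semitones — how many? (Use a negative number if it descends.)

The 5-note cells begin on G3, F3, Eb3 — each down a 2nd from the last.
Counting half-steps from G3 to F3: -2.

-2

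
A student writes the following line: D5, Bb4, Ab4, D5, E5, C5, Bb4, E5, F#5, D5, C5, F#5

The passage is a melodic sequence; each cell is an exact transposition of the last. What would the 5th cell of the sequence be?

The 4-note cells begin on D5, E5, F#5 — each up a 2nd from the last.
Carrying on: G#5 → A#5.
Statement 5 starts on A#5 and keeps the same exact contour: A#5 F#5 E5 A#5.

A#5 F#5 E5 A#5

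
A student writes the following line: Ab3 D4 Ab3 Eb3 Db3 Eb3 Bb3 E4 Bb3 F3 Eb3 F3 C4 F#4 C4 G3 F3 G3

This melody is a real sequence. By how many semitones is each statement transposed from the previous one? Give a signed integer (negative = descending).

2

The 6-note cells begin on Ab3, Bb3, C4 — each up a 2nd from the last.
Ab3 to Bb3 spans +2 semitones.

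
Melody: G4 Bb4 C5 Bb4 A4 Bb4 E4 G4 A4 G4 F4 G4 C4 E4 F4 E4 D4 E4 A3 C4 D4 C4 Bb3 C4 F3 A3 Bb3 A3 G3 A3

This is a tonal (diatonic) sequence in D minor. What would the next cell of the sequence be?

D3 F3 G3 F3 E3 F3

Unit = 6 notes; the statements start on G4, E4, C4, A3, F3, moving down a 3rd each time.
From D3 the diatonic shape gives D3 F3 G3 F3 E3 F3.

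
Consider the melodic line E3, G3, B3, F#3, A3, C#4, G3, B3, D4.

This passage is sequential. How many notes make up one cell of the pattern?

3

There are 9 notes; a 3-note unit gives 3 cells:
E3 G3 B3 | F#3 A3 C#4 | G3 B3 D4
That's a consistent up a 2nd shift per cell, and no other grouping gives one.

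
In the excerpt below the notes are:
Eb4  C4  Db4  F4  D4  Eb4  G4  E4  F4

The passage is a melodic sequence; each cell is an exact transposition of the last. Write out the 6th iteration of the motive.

C#5 A#4 B4

The 3-note cells begin on Eb4, F4, G4 — each up a 2nd from the last.
Extending up a 2nd: A4 → B4 → C#5.
From C#5 the exact shape gives C#5 A#4 B4.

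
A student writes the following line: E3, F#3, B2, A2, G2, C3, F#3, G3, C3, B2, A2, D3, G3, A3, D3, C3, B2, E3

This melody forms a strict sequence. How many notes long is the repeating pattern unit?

6

Try groups of 6 (3 cells in 18 notes):
E3 F#3 B2 A2 G2 C3 | F#3 G3 C3 B2 A2 D3 | G3 A3 D3 C3 B2 E3
That's a consistent up a 2nd shift per cell, and no other grouping gives one.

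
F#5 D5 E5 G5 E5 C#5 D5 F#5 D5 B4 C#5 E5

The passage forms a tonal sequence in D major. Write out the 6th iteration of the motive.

The 4-note cells begin on F#5, E5, D5 — each down a 2nd from the last.
Continuing the starts: C#5 → B4 → A4.
From A4 the diatonic shape gives A4 F#4 G4 B4.

A4 F#4 G4 B4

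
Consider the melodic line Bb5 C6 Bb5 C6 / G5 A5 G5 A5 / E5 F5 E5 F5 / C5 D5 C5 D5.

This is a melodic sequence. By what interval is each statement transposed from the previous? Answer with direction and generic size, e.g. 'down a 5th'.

down a 3rd

The 4-note cells begin on Bb5, G5, E5, C5 — each down a 3rd from the last.
From Bb5 to G5: down a 3rd.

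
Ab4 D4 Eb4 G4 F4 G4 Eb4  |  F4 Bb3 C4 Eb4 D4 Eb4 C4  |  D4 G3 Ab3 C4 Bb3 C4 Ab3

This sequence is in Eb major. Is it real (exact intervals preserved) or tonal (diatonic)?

Every note is diatonic to Eb major.
Cell 1 has -6 semitones from note 1 to 2, but cell 2 has -7 — the interval quality changes while the contour stays the same, which is the hallmark of a tonal sequence.

tonal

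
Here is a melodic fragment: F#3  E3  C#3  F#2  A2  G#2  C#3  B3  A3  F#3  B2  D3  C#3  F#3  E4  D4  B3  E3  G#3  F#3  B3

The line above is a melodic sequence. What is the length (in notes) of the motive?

21 notes total. Splitting into 3 groups of 7:
F#3 E3 C#3 F#2 A2 G#2 C#3 | B3 A3 F#3 B2 D3 C#3 F#3 | E4 D4 B3 E3 G#3 F#3 B3
That's a consistent up a 4th shift per cell, and no other grouping gives one.

7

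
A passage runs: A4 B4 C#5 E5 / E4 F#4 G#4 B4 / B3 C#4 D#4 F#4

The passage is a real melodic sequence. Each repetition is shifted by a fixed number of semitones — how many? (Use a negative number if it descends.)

With a 4-note motive the entries are A4, E4, B3, each down a 4th from the previous.
Counting half-steps from A4 to E4: -5.

-5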